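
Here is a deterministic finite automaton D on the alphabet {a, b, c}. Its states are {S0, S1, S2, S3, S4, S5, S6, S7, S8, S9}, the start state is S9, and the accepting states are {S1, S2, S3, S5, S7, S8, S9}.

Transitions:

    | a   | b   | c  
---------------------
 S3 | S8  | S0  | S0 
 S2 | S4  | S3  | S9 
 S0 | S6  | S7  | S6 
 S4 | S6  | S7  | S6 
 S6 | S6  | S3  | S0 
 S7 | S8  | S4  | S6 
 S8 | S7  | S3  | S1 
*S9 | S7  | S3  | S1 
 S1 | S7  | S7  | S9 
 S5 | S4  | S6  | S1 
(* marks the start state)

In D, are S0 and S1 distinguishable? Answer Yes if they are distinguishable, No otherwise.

Yes

Reachable states from the start: {S0,S1,S3,S4,S6,S7,S8,S9}. Unreachable: {S2,S5} — drop them.
Start with accepting vs non-accepting: {S1,S3,S7,S8,S9} | {S0,S4,S6}.
Split {S1,S3,S7,S8,S9} by δ(·,b) → {S1,S8,S9} and {S3,S7}.
No further refinement is possible. Final partition (3 blocks): {S1,S8,S9} | {S0,S4,S6} | {S3,S7}.
S0 and S1 end up in different blocks, so they are distinguishable. For instance, the string 'ε' is accepted from only S1.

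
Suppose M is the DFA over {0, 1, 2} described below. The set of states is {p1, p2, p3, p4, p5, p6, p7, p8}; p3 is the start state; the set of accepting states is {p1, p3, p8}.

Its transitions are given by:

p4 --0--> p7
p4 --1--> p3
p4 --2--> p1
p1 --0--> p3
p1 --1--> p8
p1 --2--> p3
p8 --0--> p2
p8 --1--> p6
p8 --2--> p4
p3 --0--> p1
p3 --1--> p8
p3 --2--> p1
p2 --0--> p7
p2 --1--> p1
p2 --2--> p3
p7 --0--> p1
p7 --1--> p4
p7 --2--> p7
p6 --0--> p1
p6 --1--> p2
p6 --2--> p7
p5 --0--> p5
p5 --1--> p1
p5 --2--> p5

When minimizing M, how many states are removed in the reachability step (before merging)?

Starting at p3 and following transitions, the reachable set is {p1, p2, p3, p4, p6, p7, p8}. That leaves p5 unreachable — 1 in total.

1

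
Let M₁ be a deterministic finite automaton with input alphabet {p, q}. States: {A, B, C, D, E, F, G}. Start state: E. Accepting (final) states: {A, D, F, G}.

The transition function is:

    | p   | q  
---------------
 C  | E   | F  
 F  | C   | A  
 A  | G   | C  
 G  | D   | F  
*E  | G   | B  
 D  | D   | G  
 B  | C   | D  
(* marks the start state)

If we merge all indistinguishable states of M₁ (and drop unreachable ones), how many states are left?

Start with accepting vs non-accepting: {A,D,F,G} | {B,C,E}.
Refine {A,D,F,G} on symbol p: members go to different blocks, giving {A,D,G} and {F}.
Split {A,D,G} by δ(·,q) → {A} and {D} and {G}.
Split {B,C,E} by δ(·,p) → {B,C} and {E}.
Split {B,C} by δ(·,p) → {B} and {C}.
The partition is now stable with 7 blocks: {A} | {B} | {F} | {D} | {G} | {E} | {C}.

7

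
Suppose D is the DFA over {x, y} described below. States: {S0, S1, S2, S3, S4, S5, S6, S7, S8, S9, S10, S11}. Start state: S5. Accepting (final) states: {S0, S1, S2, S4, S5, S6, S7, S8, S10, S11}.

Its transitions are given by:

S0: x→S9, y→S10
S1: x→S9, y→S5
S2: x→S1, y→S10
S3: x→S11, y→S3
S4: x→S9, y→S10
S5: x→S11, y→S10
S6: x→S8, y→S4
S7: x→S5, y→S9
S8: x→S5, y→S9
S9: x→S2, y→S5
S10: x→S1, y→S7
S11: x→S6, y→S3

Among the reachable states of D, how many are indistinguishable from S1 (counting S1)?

1

First remove the unreachable states {S0}; 11 states remain.
Initial partition by acceptance: {S1,S2,S4,S5,S6,S7,S8,S10,S11} | {S3,S9}.
Split {S1,S2,S4,S5,S6,S7,S8,S10,S11} by δ(·,x) → {S2,S5,S6,S7,S8,S10,S11} and {S1,S4}.
Split {S2,S5,S6,S7,S8,S10,S11} by δ(·,x) → {S5,S6,S7,S8,S11} and {S2,S10}.
Split {S5,S6,S7,S8,S11} by δ(·,y) → {S7,S8,S11} and {S5} and {S6}.
Split {S7,S8,S11} by δ(·,x) → {S7,S8} and {S11}.
Split {S3,S9} by δ(·,x) → {S3} and {S9}.
On input y, block {S1,S4} splits into {S1} and {S4}.
Split {S2,S10} by δ(·,y) → {S2} and {S10}.
No further refinement is possible. Final partition (10 blocks): {S7,S8} | {S3} | {S1} | {S2} | {S5} | {S6} | {S11} | {S9} | {S4} | {S10}.
State S1 belongs to the block {S1}, which has 1 states.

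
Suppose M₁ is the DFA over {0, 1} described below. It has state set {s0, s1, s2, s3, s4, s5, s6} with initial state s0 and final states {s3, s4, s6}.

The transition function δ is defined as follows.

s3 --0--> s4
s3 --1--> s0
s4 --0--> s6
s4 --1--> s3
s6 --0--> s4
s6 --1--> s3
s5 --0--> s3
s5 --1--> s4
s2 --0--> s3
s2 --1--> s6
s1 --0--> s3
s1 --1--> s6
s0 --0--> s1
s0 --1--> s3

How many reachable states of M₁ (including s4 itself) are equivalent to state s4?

First remove the unreachable states {s2,s5}; 5 states remain.
Initial partition by acceptance: {s3,s4,s6} | {s0,s1}.
Split {s3,s4,s6} by δ(·,1) → {s4,s6} and {s3}.
Split {s0,s1} by δ(·,0) → {s0} and {s1}.
Stable partition: {s4,s6} | {s0} | {s3} | {s1} — 4 equivalence classes.
State s4 belongs to the block {s4,s6}, which has 2 states.

2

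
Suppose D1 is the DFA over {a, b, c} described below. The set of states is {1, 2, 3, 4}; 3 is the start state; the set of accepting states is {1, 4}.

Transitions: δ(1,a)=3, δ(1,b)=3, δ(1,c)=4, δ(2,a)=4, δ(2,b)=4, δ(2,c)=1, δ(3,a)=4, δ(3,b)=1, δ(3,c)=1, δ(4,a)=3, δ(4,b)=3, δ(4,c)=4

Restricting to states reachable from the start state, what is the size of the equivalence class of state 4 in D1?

2

States {2} cannot be reached from the start state, so discard them.
P0 = {1,4} | {3}.
Stable partition: {1,4} | {3} — 2 equivalence classes.
The equivalence class containing 4 is {1,4}, of size 2.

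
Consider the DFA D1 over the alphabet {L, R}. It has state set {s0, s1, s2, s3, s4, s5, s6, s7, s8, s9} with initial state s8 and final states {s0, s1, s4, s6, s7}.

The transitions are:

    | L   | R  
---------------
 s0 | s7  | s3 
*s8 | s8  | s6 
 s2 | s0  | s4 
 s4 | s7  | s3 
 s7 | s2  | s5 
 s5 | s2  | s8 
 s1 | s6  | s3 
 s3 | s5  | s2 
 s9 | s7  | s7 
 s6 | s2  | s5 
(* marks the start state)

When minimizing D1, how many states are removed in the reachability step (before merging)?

2

BFS from s8 reaches {s0, s2, s3, s4, s5, s6, s7, s8}; the 2 state(s) s1, s9 are never visited.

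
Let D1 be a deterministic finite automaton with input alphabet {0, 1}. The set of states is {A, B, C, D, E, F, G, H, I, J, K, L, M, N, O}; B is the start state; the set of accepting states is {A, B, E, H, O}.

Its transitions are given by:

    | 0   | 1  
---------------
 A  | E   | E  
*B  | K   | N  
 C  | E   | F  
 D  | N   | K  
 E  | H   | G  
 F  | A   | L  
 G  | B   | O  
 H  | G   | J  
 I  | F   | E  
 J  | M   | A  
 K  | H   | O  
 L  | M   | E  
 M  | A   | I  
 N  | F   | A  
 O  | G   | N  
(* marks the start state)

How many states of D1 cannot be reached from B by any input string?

Starting at B and following transitions, the reachable set is {A, B, E, F, G, H, I, J, K, L, M, N, O}. That leaves C, D unreachable — 2 in total.

2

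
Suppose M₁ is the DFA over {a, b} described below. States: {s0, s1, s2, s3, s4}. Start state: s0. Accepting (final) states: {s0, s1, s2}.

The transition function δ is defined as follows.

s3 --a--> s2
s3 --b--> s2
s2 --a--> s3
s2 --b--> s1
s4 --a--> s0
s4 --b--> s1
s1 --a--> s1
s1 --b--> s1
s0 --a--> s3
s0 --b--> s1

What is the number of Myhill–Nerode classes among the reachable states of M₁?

3

States {s4} cannot be reached from the start state, so discard them.
P0 = {s0,s1,s2} | {s3}.
On input a, block {s0,s1,s2} splits into {s0,s2} and {s1}.
The partition is now stable with 3 blocks: {s0,s2} | {s3} | {s1}.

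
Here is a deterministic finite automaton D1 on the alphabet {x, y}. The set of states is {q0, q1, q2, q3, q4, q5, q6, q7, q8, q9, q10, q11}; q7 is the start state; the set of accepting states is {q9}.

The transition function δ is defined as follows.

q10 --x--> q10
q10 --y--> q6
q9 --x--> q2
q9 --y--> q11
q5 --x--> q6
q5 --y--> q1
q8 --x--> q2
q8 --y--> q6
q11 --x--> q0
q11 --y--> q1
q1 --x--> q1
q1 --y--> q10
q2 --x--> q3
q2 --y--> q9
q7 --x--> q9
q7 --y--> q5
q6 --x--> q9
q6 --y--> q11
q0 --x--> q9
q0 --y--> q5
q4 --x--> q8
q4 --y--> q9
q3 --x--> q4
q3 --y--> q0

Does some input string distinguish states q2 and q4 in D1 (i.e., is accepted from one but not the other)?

Every state is reachable, so we keep all 12.
P0 = {q9} | {q0,q1,q2,q3,q4,q5,q6,q7,q8,q10,q11}.
Split {q0,q1,q2,q3,q4,q5,q6,q7,q8,q10,q11} by δ(·,x) → {q1,q2,q3,q4,q5,q8,q10,q11} and {q0,q6,q7}.
Split {q1,q2,q3,q4,q5,q8,q10,q11} by δ(·,x) → {q1,q2,q3,q4,q8,q10} and {q5,q11}.
Refine {q1,q2,q3,q4,q8,q10} on symbol y: members go to different blocks, giving {q3,q8,q10} and {q2,q4} and {q1}.
Refine {q3,q8,q10} on symbol x: members go to different blocks, giving {q3,q8} and {q10}.
Stable partition: {q9} | {q3,q8} | {q0,q6,q7} | {q5,q11} | {q2,q4} | {q1} | {q10} — 7 equivalence classes.
q2 and q4 lie in the same block of the stable partition, so they are equivalent — no string distinguishes them.

No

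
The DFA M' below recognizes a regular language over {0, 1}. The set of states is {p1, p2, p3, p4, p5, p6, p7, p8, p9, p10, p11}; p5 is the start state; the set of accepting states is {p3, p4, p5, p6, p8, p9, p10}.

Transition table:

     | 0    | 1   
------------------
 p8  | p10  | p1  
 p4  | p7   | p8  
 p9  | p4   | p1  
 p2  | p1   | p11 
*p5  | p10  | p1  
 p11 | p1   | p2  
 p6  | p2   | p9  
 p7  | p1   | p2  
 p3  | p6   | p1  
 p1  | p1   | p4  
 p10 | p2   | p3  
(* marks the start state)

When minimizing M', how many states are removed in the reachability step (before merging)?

0

A breadth-first search from the start state visits every state.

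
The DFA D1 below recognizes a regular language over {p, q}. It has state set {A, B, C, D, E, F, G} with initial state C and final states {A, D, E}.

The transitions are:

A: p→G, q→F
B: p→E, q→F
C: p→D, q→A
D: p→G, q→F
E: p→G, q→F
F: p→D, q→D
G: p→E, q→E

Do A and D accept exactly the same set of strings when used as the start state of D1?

Reachable states from the start: {A,C,D,E,F,G}. Unreachable: {B} — drop them.
P0 = {A,D,E} | {C,F,G}.
Stable partition: {A,D,E} | {C,F,G} — 2 equivalence classes.
A and D lie in the same block of the stable partition, so they are equivalent — no string distinguishes them.

Yes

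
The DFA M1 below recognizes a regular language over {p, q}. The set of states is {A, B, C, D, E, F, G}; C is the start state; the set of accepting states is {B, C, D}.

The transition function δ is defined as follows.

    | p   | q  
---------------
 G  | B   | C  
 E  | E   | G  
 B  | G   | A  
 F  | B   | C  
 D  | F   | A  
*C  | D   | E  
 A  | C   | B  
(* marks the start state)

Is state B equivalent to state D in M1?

All states are reachable from the start state.
Initial partition by acceptance: {B,C,D} | {A,E,F,G}.
Refine {B,C,D} on symbol p: members go to different blocks, giving {B,D} and {C}.
On input p, block {A,E,F,G} splits into {F,G} and {A} and {E}.
No further refinement is possible. Final partition (5 blocks): {B,D} | {F,G} | {C} | {A} | {E}.
B and D lie in the same block of the stable partition, so they are equivalent — no string distinguishes them.

Yes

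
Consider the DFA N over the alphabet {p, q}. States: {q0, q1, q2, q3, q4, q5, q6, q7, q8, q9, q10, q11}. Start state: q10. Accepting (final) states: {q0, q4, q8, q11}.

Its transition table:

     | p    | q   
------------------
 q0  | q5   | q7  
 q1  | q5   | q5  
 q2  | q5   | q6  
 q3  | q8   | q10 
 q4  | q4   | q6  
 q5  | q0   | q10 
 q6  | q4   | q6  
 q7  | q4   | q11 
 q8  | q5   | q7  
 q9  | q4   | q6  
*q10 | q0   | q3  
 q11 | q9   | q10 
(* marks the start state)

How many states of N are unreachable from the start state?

2

Starting at q10 and following transitions, the reachable set is {q0, q3, q4, q5, q6, q7, q8, q9, q10, q11}. That leaves q1, q2 unreachable — 2 in total.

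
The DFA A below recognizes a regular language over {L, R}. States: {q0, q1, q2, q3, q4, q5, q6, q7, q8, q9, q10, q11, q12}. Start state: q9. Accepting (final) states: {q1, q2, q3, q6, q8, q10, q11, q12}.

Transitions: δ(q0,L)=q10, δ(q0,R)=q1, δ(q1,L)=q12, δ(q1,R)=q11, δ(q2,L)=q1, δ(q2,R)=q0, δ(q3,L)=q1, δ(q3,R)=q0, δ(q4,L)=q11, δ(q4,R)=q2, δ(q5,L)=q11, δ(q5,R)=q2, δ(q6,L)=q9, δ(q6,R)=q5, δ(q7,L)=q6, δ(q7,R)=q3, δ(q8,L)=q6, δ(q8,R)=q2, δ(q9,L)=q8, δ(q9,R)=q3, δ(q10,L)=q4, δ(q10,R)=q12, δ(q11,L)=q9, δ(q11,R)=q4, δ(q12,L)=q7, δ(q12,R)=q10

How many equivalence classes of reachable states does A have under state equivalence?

8

Every state is reachable, so we keep all 13.
Initial partition by acceptance: {q1,q2,q3,q6,q8,q10,q11,q12} | {q0,q4,q5,q7,q9}.
Refine {q1,q2,q3,q6,q8,q10,q11,q12} on symbol L: members go to different blocks, giving {q1,q2,q3,q8} and {q6,q10,q11,q12}.
On input L, block {q1,q2,q3,q8} splits into {q1,q8} and {q2,q3}.
Split {q1,q8} by δ(·,R) → {q1} and {q8}.
Split {q0,q4,q5,q7,q9} by δ(·,L) → {q0,q4,q5,q7} and {q9}.
Split {q0,q4,q5,q7} by δ(·,R) → {q4,q5,q7} and {q0}.
On input L, block {q6,q10,q11,q12} splits into {q6,q11} and {q10,q12}.
Stable partition: {q1} | {q4,q5,q7} | {q6,q11} | {q2,q3} | {q8} | {q9} | {q0} | {q10,q12} — 8 equivalence classes.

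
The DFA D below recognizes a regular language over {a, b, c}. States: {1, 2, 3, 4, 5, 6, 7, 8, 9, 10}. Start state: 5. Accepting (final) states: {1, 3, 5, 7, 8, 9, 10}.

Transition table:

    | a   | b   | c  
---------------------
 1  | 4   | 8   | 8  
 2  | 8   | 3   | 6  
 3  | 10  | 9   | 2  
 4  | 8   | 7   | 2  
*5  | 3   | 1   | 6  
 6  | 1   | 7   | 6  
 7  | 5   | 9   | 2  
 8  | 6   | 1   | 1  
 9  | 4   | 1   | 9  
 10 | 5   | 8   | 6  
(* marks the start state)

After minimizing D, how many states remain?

All states are reachable from the start state.
Start with accepting vs non-accepting: {1,3,5,7,8,9,10} | {2,4,6}.
Refine {1,3,5,7,8,9,10} on symbol a: members go to different blocks, giving {3,5,7,10} and {1,8,9}.
Stable partition: {3,5,7,10} | {2,4,6} | {1,8,9} — 3 equivalence classes.

3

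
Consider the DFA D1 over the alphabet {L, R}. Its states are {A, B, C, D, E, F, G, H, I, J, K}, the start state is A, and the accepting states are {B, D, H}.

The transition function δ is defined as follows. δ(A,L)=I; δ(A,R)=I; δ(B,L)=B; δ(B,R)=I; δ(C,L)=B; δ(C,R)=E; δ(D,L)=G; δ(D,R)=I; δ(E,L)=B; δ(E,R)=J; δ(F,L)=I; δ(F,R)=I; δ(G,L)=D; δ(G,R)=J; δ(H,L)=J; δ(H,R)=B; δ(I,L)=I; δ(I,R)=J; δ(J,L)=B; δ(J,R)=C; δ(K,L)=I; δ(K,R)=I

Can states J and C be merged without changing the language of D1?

States {D,F,G,H,K} cannot be reached from the start state, so discard them.
Initial partition by acceptance: {B} | {A,C,E,I,J}.
Split {A,C,E,I,J} by δ(·,L) → {C,E,J} and {A,I}.
On input R, block {A,I} splits into {A} and {I}.
Stable partition: {B} | {C,E,J} | {A} | {I} — 4 equivalence classes.
J and C lie in the same block of the stable partition, so they are equivalent — no string distinguishes them.

Yes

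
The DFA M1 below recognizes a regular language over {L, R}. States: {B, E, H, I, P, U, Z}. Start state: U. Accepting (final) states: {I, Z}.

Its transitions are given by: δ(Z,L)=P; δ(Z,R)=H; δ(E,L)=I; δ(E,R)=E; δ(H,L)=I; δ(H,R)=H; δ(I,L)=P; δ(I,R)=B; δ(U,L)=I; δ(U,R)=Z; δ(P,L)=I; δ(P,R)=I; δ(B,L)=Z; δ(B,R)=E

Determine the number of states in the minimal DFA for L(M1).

All states are reachable from the start state.
Initial partition by acceptance: {I,Z} | {B,E,H,P,U}.
Split {B,E,H,P,U} by δ(·,R) → {B,E,H} and {P,U}.
Stable partition: {I,Z} | {B,E,H} | {P,U} — 3 equivalence classes.

3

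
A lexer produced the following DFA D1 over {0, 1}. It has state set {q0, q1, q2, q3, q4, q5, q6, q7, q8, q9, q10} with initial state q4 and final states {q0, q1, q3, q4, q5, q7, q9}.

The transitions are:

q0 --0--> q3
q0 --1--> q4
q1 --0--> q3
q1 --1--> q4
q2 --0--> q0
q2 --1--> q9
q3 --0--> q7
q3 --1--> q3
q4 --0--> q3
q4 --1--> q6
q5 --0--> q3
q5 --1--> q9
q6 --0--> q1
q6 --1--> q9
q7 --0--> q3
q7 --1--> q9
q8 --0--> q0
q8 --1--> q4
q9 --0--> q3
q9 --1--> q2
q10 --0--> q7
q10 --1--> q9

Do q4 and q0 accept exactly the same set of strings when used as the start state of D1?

Reachable states from the start: {q0,q1,q2,q3,q4,q6,q7,q9}. Unreachable: {q5,q8,q10} — drop them.
P0 = {q0,q1,q3,q4,q7,q9} | {q2,q6}.
Refine {q0,q1,q3,q4,q7,q9} on symbol 1: members go to different blocks, giving {q0,q1,q3,q7} and {q4,q9}.
Refine {q0,q1,q3,q7} on symbol 1: members go to different blocks, giving {q0,q1,q7} and {q3}.
Stable partition: {q0,q1,q7} | {q2,q6} | {q4,q9} | {q3} — 4 equivalence classes.
q4 and q0 end up in different blocks, so they are distinguishable. For instance, the string '1' is accepted from only q0.

No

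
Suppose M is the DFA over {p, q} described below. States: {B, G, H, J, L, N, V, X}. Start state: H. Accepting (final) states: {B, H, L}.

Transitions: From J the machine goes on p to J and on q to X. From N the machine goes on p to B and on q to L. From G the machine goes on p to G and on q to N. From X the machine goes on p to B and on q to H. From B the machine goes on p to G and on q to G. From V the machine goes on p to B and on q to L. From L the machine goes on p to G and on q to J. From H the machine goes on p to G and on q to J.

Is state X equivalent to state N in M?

First remove the unreachable states {V}; 7 states remain.
Initial partition by acceptance: {B,H,L} | {G,J,N,X}.
On input p, block {G,J,N,X} splits into {N,X} and {G,J}.
No further refinement is possible. Final partition (3 blocks): {B,H,L} | {N,X} | {G,J}.
X and N lie in the same block of the stable partition, so they are equivalent — no string distinguishes them.

Yes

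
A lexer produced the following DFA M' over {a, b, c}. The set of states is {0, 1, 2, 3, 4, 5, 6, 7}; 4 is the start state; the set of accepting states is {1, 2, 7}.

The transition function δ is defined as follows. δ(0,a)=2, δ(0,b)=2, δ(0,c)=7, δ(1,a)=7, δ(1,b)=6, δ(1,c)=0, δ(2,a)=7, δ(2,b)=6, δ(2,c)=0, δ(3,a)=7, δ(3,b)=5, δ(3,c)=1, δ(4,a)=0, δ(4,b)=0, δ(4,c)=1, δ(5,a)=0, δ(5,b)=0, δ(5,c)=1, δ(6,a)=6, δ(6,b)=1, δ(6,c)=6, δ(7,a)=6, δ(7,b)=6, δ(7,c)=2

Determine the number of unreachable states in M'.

BFS from 4 reaches {0, 1, 2, 4, 6, 7}; the 2 state(s) 3, 5 are never visited.

2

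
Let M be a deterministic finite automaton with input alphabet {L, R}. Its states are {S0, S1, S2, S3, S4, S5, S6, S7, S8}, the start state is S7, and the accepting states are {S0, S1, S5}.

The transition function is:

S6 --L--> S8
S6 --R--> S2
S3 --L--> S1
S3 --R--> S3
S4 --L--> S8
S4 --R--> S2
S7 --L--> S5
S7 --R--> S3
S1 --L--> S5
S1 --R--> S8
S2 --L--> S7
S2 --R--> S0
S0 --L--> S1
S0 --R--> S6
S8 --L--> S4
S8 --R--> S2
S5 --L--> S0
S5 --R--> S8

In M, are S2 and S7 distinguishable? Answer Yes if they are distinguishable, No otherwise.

Yes

Start with accepting vs non-accepting: {S0,S1,S5} | {S2,S3,S4,S6,S7,S8}.
On input L, block {S2,S3,S4,S6,S7,S8} splits into {S2,S4,S6,S8} and {S3,S7}.
On input L, block {S2,S4,S6,S8} splits into {S4,S6,S8} and {S2}.
The partition is now stable with 4 blocks: {S0,S1,S5} | {S4,S6,S8} | {S3,S7} | {S2}.
S2 and S7 end up in different blocks, so they are distinguishable. For instance, the string 'L' is accepted from only S7.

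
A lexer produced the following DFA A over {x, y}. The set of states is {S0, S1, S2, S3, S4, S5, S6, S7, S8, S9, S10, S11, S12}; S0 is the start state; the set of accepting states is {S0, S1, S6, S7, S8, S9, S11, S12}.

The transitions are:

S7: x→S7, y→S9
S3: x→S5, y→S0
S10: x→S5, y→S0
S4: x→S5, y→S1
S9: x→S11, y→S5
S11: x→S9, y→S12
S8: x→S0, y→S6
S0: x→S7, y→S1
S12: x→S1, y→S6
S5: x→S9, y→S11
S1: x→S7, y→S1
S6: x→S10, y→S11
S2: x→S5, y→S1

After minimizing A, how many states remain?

States {S2,S3,S4,S8} cannot be reached from the start state, so discard them.
P0 = {S0,S1,S6,S7,S9,S11,S12} | {S5,S10}.
On input x, block {S0,S1,S6,S7,S9,S11,S12} splits into {S0,S1,S7,S9,S11,S12} and {S6}.
Split {S0,S1,S7,S9,S11,S12} by δ(·,y) → {S0,S1,S7,S11} and {S9} and {S12}.
Split {S0,S1,S7,S11} by δ(·,x) → {S0,S1,S7} and {S11}.
On input y, block {S0,S1,S7} splits into {S0,S1} and {S7}.
Refine {S5,S10} on symbol x: members go to different blocks, giving {S5} and {S10}.
The partition is now stable with 8 blocks: {S0,S1} | {S5} | {S6} | {S9} | {S12} | {S11} | {S7} | {S10}.

8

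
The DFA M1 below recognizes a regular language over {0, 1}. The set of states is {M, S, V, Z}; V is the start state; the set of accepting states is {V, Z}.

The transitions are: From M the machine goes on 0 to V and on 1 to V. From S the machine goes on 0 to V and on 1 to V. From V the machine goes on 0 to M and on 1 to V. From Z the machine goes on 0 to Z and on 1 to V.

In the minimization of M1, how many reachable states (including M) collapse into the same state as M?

1

First remove the unreachable states {S,Z}; 2 states remain.
P0 = {V} | {M}.
Stable partition: {V} | {M} — 2 equivalence classes.
State M belongs to the block {M}, which has 1 states.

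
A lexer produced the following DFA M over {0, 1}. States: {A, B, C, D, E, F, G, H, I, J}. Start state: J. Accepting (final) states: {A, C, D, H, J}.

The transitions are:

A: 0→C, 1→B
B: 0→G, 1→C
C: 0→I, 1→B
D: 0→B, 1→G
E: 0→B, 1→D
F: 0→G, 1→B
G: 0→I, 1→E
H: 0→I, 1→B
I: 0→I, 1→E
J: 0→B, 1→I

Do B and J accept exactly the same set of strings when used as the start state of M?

First remove the unreachable states {A,F,H}; 7 states remain.
Start with accepting vs non-accepting: {C,D,J} | {B,E,G,I}.
Refine {B,E,G,I} on symbol 1: members go to different blocks, giving {B,E} and {G,I}.
Split {C,D,J} by δ(·,0) → {D,J} and {C}.
On input 0, block {B,E} splits into {B} and {E}.
No further refinement is possible. Final partition (5 blocks): {D,J} | {B} | {G,I} | {C} | {E}.
B and J end up in different blocks, so they are distinguishable. For instance, the string 'ε' is accepted from only J.

No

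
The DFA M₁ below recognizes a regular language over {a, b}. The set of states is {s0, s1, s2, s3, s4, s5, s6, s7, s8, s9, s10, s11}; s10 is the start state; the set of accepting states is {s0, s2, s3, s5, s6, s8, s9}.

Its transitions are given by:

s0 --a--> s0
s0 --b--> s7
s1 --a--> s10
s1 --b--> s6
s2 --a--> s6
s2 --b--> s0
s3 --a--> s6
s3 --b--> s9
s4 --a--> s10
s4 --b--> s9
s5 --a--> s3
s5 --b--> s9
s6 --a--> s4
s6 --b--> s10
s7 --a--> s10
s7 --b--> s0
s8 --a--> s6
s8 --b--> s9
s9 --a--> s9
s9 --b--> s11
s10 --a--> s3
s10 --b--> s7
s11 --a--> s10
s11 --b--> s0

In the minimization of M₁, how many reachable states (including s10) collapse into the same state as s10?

1

States {s1,s2,s5,s8} cannot be reached from the start state, so discard them.
Initial partition by acceptance: {s0,s3,s6,s9} | {s4,s7,s10,s11}.
On input a, block {s0,s3,s6,s9} splits into {s0,s3,s9} and {s6}.
Refine {s0,s3,s9} on symbol a: members go to different blocks, giving {s0,s9} and {s3}.
On input a, block {s4,s7,s10,s11} splits into {s4,s7,s11} and {s10}.
Stable partition: {s0,s9} | {s4,s7,s11} | {s6} | {s3} | {s10} — 5 equivalence classes.
State s10 belongs to the block {s10}, which has 1 states.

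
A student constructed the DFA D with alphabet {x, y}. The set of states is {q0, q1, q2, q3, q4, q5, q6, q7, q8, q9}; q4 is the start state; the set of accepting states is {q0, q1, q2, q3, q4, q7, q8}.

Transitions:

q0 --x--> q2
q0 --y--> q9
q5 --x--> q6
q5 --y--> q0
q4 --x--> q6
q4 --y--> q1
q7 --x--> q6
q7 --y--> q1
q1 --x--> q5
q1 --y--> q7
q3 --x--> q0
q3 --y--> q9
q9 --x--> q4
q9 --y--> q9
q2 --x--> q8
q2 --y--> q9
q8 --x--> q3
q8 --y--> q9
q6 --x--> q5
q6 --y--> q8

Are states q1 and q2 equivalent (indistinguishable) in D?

No

Start with accepting vs non-accepting: {q0,q1,q2,q3,q4,q7,q8} | {q5,q6,q9}.
On input x, block {q0,q1,q2,q3,q4,q7,q8} splits into {q0,q2,q3,q8} and {q1,q4,q7}.
Split {q5,q6,q9} by δ(·,x) → {q5,q6} and {q9}.
No further refinement is possible. Final partition (4 blocks): {q0,q2,q3,q8} | {q5,q6} | {q1,q4,q7} | {q9}.
q1 and q2 end up in different blocks, so they are distinguishable. For instance, the string 'x' is accepted from only q2.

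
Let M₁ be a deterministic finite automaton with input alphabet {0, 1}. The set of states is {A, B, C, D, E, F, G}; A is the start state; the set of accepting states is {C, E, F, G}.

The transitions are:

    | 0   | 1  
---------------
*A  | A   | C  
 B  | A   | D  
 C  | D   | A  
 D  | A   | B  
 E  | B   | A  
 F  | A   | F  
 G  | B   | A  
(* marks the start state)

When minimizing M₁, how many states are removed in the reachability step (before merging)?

3

Starting at A and following transitions, the reachable set is {A, B, C, D}. That leaves E, F, G unreachable — 3 in total.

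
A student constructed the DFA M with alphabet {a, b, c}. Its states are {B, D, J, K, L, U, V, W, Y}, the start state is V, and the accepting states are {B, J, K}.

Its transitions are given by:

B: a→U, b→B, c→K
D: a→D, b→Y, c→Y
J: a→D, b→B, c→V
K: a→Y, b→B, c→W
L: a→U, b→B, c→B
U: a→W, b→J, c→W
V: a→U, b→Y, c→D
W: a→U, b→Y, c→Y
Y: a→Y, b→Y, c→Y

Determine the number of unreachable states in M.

No path from V leads to L; the other 8 states are all reachable.

1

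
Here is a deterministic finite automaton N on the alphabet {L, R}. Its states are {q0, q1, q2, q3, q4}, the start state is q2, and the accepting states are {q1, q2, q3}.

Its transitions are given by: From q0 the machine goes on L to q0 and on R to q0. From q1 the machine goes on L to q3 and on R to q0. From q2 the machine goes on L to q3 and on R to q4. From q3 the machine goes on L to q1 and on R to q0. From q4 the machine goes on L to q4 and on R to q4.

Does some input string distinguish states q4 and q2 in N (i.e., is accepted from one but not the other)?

Yes

All states are reachable from the start state.
Initial partition by acceptance: {q1,q2,q3} | {q0,q4}.
The partition is now stable with 2 blocks: {q1,q2,q3} | {q0,q4}.
q4 and q2 end up in different blocks, so they are distinguishable. For instance, the string 'ε' is accepted from only q2.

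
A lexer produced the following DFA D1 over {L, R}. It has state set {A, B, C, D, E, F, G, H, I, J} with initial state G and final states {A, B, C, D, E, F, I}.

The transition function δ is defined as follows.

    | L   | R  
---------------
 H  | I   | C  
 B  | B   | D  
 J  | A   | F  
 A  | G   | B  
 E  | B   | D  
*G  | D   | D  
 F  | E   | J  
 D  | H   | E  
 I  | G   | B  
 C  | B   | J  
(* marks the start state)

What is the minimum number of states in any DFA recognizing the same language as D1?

6

Every state is reachable, so we keep all 10.
P0 = {A,B,C,D,E,F,I} | {G,H,J}.
On input L, block {A,B,C,D,E,F,I} splits into {B,C,E,F} and {A,D,I}.
Refine {B,C,E,F} on symbol R: members go to different blocks, giving {B,E} and {C,F}.
On input R, block {G,H,J} splits into {H,J} and {G}.
Refine {A,D,I} on symbol L: members go to different blocks, giving {A,I} and {D}.
The partition is now stable with 6 blocks: {B,E} | {H,J} | {A,I} | {C,F} | {G} | {D}.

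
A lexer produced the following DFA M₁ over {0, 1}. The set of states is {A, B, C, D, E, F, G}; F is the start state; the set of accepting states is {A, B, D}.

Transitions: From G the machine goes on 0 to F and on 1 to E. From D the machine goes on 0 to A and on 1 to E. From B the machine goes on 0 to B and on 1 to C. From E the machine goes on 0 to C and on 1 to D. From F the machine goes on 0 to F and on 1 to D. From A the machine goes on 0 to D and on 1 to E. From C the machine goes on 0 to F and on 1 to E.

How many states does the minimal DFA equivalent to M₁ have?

Reachable states from the start: {A,C,D,E,F}. Unreachable: {B,G} — drop them.
P0 = {A,D} | {C,E,F}.
Split {C,E,F} by δ(·,1) → {E,F} and {C}.
On input 0, block {E,F} splits into {E} and {F}.
No further refinement is possible. Final partition (4 blocks): {A,D} | {E} | {C} | {F}.

4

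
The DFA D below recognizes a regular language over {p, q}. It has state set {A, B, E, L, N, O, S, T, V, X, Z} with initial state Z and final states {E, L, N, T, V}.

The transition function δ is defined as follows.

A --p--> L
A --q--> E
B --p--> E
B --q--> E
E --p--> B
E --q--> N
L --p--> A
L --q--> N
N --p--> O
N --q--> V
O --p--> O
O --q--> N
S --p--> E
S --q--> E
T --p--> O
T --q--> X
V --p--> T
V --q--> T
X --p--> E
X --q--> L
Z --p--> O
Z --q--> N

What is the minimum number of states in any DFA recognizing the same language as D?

States {S} cannot be reached from the start state, so discard them.
P0 = {E,L,N,T,V} | {A,B,O,X,Z}.
On input p, block {E,L,N,T,V} splits into {E,L,N,T} and {V}.
Split {E,L,N,T} by δ(·,q) → {E,L} and {N} and {T}.
Split {A,B,O,X,Z} by δ(·,p) → {A,B,X} and {O,Z}.
The partition is now stable with 6 blocks: {E,L} | {A,B,X} | {V} | {N} | {T} | {O,Z}.

6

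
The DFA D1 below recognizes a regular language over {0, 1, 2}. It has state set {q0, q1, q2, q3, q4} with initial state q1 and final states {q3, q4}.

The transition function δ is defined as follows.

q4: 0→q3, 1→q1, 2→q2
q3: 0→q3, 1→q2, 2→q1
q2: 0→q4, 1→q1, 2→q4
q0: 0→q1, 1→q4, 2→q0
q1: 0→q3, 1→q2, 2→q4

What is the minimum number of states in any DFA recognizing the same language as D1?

2

First remove the unreachable states {q0}; 4 states remain.
P0 = {q3,q4} | {q1,q2}.
The partition is now stable with 2 blocks: {q3,q4} | {q1,q2}.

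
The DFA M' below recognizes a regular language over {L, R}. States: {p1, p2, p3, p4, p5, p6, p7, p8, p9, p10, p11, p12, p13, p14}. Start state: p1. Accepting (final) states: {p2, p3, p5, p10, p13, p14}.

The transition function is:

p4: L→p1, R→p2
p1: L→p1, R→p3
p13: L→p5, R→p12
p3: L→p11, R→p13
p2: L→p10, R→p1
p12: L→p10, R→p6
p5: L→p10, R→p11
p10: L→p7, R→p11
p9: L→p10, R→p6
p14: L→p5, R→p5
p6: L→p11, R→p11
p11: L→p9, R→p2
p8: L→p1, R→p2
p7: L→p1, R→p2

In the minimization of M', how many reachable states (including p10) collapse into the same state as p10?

Reachable states from the start: {p1,p2,p3,p5,p6,p7,p9,p10,p11,p12,p13}. Unreachable: {p4,p8,p14} — drop them.
Initial partition by acceptance: {p2,p3,p5,p10,p13} | {p1,p6,p7,p9,p11,p12}.
On input L, block {p2,p3,p5,p10,p13} splits into {p2,p5,p13} and {p3,p10}.
Refine {p2,p5,p13} on symbol L: members go to different blocks, giving {p2,p5} and {p13}.
On input L, block {p1,p6,p7,p9,p11,p12} splits into {p1,p6,p7,p11} and {p9,p12}.
Refine {p1,p6,p7,p11} on symbol L: members go to different blocks, giving {p1,p6,p7} and {p11}.
Refine {p2,p5} on symbol R: members go to different blocks, giving {p2} and {p5}.
Refine {p1,p6,p7} on symbol L: members go to different blocks, giving {p1,p7} and {p6}.
Split {p1,p7} by δ(·,R) → {p1} and {p7}.
On input L, block {p3,p10} splits into {p3} and {p10}.
Stable partition: {p2} | {p1} | {p3} | {p13} | {p9,p12} | {p11} | {p5} | {p6} | {p7} | {p10} — 10 equivalence classes.
State p10 belongs to the block {p10}, which has 1 states.

1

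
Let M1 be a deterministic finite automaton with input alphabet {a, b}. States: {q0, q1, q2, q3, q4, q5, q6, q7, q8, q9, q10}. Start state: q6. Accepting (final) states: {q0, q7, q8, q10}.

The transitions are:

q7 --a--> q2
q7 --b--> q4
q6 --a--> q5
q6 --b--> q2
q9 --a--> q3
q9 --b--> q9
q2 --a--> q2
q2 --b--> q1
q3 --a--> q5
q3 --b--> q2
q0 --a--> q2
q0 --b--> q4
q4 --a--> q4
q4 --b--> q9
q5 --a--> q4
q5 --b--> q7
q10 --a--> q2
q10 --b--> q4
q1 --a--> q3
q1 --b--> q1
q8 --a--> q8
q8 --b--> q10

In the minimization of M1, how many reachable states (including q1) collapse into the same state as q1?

First remove the unreachable states {q0,q8,q10}; 8 states remain.
Start with accepting vs non-accepting: {q7} | {q1,q2,q3,q4,q5,q6,q9}.
Refine {q1,q2,q3,q4,q5,q6,q9} on symbol b: members go to different blocks, giving {q1,q2,q3,q4,q6,q9} and {q5}.
Split {q1,q2,q3,q4,q6,q9} by δ(·,a) → {q1,q2,q4,q9} and {q3,q6}.
On input a, block {q1,q2,q4,q9} splits into {q1,q9} and {q2,q4}.
The partition is now stable with 5 blocks: {q7} | {q1,q9} | {q5} | {q3,q6} | {q2,q4}.
State q1 belongs to the block {q1,q9}, which has 2 states.

2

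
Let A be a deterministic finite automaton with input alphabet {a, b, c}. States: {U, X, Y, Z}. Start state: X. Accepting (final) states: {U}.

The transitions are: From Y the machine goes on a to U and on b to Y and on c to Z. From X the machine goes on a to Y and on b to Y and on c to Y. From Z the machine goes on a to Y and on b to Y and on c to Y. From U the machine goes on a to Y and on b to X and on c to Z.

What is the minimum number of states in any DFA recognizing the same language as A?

3

Initial partition by acceptance: {U} | {X,Y,Z}.
Refine {X,Y,Z} on symbol a: members go to different blocks, giving {X,Z} and {Y}.
No further refinement is possible. Final partition (3 blocks): {U} | {X,Z} | {Y}.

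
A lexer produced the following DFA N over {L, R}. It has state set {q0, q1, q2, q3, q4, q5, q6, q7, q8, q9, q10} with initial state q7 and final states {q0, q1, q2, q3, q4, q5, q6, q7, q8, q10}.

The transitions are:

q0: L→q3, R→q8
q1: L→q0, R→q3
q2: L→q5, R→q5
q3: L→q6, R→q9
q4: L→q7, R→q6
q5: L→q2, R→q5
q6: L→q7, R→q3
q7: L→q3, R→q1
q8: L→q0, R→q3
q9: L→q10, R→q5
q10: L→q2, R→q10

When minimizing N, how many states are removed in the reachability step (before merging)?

Starting at q7 and following transitions, the reachable set is {q0, q1, q2, q3, q5, q6, q7, q8, q9, q10}. That leaves q4 unreachable — 1 in total.

1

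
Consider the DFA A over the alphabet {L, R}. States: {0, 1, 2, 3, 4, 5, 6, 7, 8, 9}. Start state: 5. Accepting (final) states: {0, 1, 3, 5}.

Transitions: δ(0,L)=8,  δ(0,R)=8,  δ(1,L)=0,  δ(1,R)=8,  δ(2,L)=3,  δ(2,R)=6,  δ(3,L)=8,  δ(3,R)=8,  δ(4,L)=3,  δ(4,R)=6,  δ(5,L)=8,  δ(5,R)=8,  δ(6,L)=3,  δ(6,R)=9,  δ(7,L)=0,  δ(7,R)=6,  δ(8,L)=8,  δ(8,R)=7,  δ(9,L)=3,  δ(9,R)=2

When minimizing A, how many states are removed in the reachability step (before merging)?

BFS from 5 reaches {0, 2, 3, 5, 6, 7, 8, 9}; the 2 state(s) 1, 4 are never visited.

2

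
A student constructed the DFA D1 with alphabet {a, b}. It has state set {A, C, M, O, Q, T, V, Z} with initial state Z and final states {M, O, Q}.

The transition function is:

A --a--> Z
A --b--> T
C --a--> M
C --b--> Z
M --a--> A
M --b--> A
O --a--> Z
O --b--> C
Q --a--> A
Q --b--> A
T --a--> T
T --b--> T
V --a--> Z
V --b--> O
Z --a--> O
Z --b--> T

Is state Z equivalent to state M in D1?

Reachable states from the start: {A,C,M,O,T,Z}. Unreachable: {Q,V} — drop them.
Initial partition by acceptance: {M,O} | {A,C,T,Z}.
Split {A,C,T,Z} by δ(·,a) → {A,T} and {C,Z}.
Split {M,O} by δ(·,a) → {M} and {O}.
Split {A,T} by δ(·,a) → {T} and {A}.
Split {C,Z} by δ(·,a) → {Z} and {C}.
No further refinement is possible. Final partition (6 blocks): {M} | {T} | {Z} | {O} | {A} | {C}.
Z and M end up in different blocks, so they are distinguishable. For instance, the string 'ε' is accepted from only M.

No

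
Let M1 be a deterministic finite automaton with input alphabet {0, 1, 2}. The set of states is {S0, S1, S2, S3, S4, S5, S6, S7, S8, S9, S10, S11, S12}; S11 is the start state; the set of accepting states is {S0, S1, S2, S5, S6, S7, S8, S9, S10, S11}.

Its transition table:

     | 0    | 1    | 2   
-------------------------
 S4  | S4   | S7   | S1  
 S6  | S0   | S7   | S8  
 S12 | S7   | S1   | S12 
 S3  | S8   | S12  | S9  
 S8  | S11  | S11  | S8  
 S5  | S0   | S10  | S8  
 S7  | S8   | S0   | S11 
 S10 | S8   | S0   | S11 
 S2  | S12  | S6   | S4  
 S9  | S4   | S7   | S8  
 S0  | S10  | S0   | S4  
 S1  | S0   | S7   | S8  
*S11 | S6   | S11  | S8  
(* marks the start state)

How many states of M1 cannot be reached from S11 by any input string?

5

BFS from S11 reaches {S0, S1, S4, S6, S7, S8, S10, S11}; the 5 state(s) S2, S3, S5, S9, S12 are never visited.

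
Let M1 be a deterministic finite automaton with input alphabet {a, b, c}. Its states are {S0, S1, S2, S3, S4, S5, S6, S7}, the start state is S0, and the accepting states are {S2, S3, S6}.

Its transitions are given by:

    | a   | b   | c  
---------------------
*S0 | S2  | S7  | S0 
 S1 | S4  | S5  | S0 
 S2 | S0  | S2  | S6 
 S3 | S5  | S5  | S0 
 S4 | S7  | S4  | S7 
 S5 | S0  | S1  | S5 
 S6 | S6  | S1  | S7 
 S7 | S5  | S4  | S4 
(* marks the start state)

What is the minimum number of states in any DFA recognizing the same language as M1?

7

First remove the unreachable states {S3}; 7 states remain.
Initial partition by acceptance: {S2,S6} | {S0,S1,S4,S5,S7}.
Refine {S2,S6} on symbol a: members go to different blocks, giving {S2} and {S6}.
Split {S0,S1,S4,S5,S7} by δ(·,a) → {S1,S4,S5,S7} and {S0}.
Split {S1,S4,S5,S7} by δ(·,a) → {S1,S4,S7} and {S5}.
On input a, block {S1,S4,S7} splits into {S1,S4} and {S7}.
On input a, block {S1,S4} splits into {S1} and {S4}.
The partition is now stable with 7 blocks: {S2} | {S1} | {S6} | {S0} | {S5} | {S7} | {S4}.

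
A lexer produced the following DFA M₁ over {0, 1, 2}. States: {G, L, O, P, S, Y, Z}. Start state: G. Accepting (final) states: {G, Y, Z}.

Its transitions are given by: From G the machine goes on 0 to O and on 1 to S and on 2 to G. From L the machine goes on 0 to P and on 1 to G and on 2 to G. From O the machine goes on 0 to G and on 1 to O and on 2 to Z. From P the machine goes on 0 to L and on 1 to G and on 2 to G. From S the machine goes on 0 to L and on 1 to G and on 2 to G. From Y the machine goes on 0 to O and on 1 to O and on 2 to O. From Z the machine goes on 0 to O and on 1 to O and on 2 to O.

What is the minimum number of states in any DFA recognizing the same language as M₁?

Reachable states from the start: {G,L,O,P,S,Z}. Unreachable: {Y} — drop them.
Start with accepting vs non-accepting: {G,Z} | {L,O,P,S}.
Split {G,Z} by δ(·,2) → {Z} and {G}.
Refine {L,O,P,S} on symbol 0: members go to different blocks, giving {L,P,S} and {O}.
The partition is now stable with 4 blocks: {Z} | {L,P,S} | {G} | {O}.

4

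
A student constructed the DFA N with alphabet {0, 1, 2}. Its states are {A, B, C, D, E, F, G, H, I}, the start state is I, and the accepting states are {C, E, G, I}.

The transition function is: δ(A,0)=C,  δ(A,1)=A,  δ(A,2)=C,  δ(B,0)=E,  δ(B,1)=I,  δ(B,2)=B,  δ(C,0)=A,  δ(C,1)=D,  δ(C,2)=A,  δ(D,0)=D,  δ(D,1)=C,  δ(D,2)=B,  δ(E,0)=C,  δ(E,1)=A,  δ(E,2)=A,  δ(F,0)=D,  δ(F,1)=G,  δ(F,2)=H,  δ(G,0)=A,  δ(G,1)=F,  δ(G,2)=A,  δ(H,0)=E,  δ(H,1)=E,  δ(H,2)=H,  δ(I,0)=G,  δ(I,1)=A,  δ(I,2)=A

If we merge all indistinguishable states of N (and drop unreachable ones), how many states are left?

5

All states are reachable from the start state.
P0 = {C,E,G,I} | {A,B,D,F,H}.
On input 0, block {C,E,G,I} splits into {C,G} and {E,I}.
Refine {A,B,D,F,H} on symbol 0: members go to different blocks, giving {B,H} and {D,F} and {A}.
The partition is now stable with 5 blocks: {C,G} | {B,H} | {E,I} | {D,F} | {A}.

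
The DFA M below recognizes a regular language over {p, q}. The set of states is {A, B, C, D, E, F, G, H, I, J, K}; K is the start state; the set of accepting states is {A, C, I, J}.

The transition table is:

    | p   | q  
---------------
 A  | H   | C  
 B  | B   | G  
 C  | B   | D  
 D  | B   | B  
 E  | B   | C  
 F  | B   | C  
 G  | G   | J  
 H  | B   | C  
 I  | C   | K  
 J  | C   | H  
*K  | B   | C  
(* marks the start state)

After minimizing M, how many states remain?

States {A,E,F,I} cannot be reached from the start state, so discard them.
Start with accepting vs non-accepting: {C,J} | {B,D,G,H,K}.
Split {C,J} by δ(·,p) → {C} and {J}.
On input q, block {B,D,G,H,K} splits into {B,D} and {H,K} and {G}.
On input q, block {B,D} splits into {B} and {D}.
No further refinement is possible. Final partition (6 blocks): {C} | {B} | {J} | {H,K} | {G} | {D}.

6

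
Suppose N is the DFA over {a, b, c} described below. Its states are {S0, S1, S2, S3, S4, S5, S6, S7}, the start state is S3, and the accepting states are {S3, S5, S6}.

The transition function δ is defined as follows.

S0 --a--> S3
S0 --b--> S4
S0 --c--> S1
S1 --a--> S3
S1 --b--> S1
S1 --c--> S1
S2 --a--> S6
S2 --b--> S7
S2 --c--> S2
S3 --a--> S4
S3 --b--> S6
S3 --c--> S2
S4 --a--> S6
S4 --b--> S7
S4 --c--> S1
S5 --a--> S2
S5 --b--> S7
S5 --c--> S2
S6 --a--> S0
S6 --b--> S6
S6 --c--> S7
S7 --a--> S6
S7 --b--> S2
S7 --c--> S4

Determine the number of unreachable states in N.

Starting at S3 and following transitions, the reachable set is {S0, S1, S2, S3, S4, S6, S7}. That leaves S5 unreachable — 1 in total.

1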